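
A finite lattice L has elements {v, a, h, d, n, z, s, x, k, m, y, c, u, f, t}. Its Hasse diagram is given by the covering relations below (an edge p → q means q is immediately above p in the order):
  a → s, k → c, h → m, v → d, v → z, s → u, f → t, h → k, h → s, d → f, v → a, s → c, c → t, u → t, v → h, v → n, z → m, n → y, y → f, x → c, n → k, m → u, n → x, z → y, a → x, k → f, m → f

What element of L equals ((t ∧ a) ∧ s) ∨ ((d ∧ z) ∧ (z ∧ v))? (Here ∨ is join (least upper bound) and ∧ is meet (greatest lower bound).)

t ∧ a = a
a ∧ s = a
d ∧ z = v
z ∧ v = v
v ∧ v = v
a ∨ v = a

a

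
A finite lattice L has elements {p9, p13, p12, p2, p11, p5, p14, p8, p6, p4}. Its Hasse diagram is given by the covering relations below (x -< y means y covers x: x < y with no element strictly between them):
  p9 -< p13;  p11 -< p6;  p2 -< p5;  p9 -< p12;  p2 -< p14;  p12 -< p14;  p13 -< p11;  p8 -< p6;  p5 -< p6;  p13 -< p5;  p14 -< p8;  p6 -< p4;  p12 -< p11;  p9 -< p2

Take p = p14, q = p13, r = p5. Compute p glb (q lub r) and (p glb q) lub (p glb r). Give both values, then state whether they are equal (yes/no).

p2; p2; yes

q lub r = p5, so p glb (q lub r) = p14 glb p5 = p2.
p glb q = p9 and p glb r = p2, so (p glb q) lub (p glb r) = p9 lub p2 = p2.
Equal: yes.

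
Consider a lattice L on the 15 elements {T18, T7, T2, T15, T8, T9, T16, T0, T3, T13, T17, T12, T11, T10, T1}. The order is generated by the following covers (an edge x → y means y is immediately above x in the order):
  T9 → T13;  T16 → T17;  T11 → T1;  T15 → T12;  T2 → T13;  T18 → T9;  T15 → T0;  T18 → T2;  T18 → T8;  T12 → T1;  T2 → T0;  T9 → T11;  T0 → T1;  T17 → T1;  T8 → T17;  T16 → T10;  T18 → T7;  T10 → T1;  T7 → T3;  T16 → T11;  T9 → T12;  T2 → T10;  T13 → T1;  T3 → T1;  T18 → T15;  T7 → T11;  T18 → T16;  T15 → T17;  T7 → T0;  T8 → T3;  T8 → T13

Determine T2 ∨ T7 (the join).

Common upper bounds of {T2, T7}: T0, T1.
The least among these is T0.

T0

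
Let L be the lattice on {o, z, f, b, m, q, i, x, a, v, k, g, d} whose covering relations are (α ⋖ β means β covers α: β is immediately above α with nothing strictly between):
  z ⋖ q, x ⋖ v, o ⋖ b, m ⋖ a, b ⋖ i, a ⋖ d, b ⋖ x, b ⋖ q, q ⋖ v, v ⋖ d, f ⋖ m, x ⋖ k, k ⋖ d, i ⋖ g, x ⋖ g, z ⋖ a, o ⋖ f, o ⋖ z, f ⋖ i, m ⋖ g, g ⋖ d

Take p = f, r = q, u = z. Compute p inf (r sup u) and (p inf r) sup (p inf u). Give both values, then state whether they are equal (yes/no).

o; o; yes

r sup u = q, so p inf (r sup u) = f inf q = o.
p inf r = o and p inf u = o, so (p inf r) sup (p inf u) = o sup o = o.
Equal: yes.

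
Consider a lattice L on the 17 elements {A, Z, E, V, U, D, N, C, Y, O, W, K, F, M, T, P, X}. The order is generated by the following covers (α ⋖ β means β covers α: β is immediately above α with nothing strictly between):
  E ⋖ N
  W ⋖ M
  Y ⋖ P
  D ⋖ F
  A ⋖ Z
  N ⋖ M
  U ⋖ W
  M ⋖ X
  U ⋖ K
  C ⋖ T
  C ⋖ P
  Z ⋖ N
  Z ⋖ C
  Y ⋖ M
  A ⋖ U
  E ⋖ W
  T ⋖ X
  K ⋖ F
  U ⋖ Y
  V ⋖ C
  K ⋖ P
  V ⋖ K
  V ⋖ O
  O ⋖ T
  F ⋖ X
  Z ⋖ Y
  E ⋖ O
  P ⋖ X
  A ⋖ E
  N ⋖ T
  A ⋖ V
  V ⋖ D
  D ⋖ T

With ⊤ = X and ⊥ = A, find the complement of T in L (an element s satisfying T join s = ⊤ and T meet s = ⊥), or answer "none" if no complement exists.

U

Need s with T ∨ s = X and T ∧ s = A.
Checking each element gives: U.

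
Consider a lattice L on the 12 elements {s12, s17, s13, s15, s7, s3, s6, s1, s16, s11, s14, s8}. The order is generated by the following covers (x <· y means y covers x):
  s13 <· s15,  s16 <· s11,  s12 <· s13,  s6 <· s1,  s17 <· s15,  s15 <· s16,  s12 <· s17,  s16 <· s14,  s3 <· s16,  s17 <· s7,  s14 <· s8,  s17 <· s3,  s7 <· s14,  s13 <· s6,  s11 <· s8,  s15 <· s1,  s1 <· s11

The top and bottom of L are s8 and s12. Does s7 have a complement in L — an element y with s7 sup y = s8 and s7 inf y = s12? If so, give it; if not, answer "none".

s6

Need y with s7 ∨ y = s8 and s7 ∧ y = s12.
Checking each element gives: s6.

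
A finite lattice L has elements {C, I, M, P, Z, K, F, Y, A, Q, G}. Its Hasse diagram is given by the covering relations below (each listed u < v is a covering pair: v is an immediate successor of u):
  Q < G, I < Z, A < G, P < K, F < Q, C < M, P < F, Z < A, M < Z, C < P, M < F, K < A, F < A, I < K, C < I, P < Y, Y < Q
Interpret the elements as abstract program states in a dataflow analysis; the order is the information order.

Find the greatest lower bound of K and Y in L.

Common lower bounds of {K, Y}: C, P.
The greatest among these is P.

P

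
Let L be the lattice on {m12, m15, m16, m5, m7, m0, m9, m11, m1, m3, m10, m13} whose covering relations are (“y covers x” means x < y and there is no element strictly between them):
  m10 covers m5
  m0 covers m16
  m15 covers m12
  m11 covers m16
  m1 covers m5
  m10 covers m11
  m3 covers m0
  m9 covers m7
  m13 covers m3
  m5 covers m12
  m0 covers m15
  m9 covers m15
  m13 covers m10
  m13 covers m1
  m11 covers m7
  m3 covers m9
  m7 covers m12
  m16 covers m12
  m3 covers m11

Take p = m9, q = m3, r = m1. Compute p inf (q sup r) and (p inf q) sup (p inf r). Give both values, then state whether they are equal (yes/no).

m9; m9; yes

q sup r = m13, so p inf (q sup r) = m9 inf m13 = m9.
p inf q = m9 and p inf r = m12, so (p inf q) sup (p inf r) = m9 sup m12 = m9.
Equal: yes.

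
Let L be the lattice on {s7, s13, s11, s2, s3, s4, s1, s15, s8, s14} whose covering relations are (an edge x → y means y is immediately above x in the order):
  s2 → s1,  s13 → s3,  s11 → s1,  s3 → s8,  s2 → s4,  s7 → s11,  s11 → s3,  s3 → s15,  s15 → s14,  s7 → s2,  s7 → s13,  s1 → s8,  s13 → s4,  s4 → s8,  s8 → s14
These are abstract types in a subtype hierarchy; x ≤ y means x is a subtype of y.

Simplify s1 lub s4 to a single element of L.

s1 ∨ s4 = s8

s8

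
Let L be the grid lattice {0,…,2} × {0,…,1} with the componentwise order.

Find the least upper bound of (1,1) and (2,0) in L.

In a product of chains, the join is componentwise max, giving (2,1).

(2,1)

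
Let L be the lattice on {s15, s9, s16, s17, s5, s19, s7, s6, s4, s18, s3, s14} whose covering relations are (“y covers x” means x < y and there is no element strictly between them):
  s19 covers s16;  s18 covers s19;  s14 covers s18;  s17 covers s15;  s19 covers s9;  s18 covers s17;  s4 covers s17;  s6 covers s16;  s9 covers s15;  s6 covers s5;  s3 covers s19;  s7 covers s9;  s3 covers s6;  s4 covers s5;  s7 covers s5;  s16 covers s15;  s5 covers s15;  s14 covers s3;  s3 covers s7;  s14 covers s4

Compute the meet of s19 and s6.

Common lower bounds of {s19, s6}: s15, s16.
The greatest among these is s16.

s16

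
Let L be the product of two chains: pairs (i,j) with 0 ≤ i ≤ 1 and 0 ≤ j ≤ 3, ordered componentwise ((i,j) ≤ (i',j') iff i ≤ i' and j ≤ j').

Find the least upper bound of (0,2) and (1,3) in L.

(1,3)

In a product of chains, the join is componentwise max, giving (1,3).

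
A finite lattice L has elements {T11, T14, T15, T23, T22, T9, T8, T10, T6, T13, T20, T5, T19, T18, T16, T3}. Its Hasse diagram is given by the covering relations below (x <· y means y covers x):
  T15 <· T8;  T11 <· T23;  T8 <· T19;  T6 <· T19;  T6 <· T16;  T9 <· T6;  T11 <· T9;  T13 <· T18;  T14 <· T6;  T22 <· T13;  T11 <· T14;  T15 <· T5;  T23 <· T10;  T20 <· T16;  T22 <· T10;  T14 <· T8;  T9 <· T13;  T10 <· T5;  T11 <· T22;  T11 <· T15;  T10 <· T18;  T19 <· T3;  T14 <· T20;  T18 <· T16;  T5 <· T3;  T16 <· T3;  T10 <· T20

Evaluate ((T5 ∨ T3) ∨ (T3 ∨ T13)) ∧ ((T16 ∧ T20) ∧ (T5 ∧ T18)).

T10

T5 ∨ T3 = T3
T3 ∨ T13 = T3
T3 ∨ T3 = T3
T16 ∧ T20 = T20
T5 ∧ T18 = T10
T20 ∧ T10 = T10
T3 ∧ T10 = T10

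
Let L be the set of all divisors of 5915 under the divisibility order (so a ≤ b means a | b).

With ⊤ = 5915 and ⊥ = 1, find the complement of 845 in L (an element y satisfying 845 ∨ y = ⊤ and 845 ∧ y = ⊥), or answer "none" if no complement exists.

Need y with 845 ∨ y = 5915 and 845 ∧ y = 1.
Checking each element gives: 7.

7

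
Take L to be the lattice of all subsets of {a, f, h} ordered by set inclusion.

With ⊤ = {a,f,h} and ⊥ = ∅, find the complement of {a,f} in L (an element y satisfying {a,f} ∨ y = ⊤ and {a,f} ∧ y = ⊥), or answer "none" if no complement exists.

Need y with {a,f} ∨ y = {a,f,h} and {a,f} ∧ y = ∅.
Checking each element gives: {h}.

{h}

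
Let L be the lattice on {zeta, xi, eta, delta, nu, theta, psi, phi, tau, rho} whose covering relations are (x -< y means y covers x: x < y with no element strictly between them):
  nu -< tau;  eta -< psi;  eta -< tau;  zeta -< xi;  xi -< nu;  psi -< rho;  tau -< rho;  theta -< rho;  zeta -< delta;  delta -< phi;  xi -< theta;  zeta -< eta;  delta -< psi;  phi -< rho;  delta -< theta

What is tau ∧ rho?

Common lower bounds of {tau, rho}: eta, nu, tau, xi, zeta.
The greatest among these is tau.

tau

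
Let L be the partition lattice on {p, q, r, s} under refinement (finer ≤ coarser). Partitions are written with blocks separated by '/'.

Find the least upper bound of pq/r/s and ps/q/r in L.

Common upper bounds of {pq/r/s, ps/q/r}: pqrs, pqs/r.
The least among these is pqs/r.

pqs/r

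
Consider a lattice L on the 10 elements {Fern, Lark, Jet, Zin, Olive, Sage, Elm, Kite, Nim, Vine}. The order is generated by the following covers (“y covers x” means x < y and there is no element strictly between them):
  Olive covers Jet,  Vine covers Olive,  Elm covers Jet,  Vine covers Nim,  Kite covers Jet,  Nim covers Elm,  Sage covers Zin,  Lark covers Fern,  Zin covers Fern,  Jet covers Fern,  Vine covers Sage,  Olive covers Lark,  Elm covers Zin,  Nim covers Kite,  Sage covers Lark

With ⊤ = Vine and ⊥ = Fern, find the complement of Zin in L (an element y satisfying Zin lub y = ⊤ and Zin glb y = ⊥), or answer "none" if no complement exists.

Need y with Zin ∨ y = Vine and Zin ∧ y = Fern.
Checking each element gives: Olive.

Olive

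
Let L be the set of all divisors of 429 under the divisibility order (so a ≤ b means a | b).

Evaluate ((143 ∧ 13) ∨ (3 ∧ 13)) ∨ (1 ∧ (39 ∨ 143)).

13

143 ∧ 13 = 13
3 ∧ 13 = 1
13 ∨ 1 = 13
39 ∨ 143 = 429
1 ∧ 429 = 1
13 ∨ 1 = 13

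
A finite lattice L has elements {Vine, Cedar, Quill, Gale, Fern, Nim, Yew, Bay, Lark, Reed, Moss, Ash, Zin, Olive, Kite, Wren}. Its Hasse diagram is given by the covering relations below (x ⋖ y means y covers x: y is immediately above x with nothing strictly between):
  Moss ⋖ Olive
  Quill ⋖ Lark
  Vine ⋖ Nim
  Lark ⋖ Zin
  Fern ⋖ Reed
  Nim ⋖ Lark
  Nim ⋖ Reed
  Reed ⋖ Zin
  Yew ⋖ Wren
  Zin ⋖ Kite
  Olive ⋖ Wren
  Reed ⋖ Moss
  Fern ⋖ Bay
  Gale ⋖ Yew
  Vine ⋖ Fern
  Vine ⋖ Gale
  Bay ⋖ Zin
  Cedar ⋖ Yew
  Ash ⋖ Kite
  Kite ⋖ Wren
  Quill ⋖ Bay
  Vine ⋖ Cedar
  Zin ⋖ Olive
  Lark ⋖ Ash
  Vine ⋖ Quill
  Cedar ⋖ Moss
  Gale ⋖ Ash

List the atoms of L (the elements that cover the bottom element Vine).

Cedar, Fern, Gale, Nim, Quill

The atoms are exactly the elements that cover Vine: Cedar, Fern, Gale, Nim, Quill.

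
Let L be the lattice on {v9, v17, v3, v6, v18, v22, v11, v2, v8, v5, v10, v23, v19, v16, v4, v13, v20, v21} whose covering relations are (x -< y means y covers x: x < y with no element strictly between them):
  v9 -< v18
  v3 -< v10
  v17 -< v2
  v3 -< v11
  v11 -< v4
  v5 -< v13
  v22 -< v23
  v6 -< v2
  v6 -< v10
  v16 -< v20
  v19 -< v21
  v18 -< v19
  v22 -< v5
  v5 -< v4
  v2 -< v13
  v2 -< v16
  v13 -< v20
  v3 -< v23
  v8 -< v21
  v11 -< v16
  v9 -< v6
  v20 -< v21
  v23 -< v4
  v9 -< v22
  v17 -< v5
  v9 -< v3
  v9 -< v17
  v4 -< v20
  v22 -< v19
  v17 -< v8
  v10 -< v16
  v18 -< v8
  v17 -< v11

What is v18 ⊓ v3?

Common lower bounds of {v18, v3}: v9.
The greatest among these is v9.

v9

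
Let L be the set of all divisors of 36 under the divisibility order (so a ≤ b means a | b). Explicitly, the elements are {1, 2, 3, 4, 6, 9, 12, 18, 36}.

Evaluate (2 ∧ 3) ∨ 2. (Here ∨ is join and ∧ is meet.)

2

2 ∧ 3 = 1
1 ∨ 2 = 2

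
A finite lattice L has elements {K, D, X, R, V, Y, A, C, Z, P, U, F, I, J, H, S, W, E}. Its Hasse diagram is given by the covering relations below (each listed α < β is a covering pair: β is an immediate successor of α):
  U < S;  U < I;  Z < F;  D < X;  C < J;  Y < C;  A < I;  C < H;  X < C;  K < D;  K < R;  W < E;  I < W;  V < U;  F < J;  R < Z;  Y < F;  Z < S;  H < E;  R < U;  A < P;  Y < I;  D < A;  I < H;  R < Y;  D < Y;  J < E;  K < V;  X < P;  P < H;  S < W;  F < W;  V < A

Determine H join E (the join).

E

Common upper bounds of {H, E}: E.
The least among these is E.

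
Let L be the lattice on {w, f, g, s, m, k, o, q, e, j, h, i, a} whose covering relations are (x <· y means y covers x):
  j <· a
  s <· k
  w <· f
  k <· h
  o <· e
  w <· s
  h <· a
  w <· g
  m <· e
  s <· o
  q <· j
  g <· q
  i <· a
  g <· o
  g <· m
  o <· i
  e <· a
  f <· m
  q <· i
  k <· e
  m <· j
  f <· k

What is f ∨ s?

k

Common upper bounds of {f, s}: a, e, h, k.
The least among these is k.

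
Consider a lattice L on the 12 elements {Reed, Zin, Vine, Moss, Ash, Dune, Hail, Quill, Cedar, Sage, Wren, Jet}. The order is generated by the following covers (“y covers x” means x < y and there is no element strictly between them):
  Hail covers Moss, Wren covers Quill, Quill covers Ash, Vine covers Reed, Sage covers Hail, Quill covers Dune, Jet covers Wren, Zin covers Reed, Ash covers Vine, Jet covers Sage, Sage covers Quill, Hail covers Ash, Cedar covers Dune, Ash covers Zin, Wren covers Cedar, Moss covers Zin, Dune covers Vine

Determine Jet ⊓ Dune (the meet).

Common lower bounds of {Jet, Dune}: Dune, Reed, Vine.
The greatest among these is Dune.

Dune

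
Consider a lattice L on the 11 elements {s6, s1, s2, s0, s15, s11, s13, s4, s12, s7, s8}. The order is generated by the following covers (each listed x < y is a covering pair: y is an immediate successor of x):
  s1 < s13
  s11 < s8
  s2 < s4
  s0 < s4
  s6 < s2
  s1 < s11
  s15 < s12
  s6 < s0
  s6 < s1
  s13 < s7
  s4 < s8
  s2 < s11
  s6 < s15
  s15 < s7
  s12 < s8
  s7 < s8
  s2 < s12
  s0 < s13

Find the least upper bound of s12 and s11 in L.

s8

Common upper bounds of {s12, s11}: s8.
The least among these is s8.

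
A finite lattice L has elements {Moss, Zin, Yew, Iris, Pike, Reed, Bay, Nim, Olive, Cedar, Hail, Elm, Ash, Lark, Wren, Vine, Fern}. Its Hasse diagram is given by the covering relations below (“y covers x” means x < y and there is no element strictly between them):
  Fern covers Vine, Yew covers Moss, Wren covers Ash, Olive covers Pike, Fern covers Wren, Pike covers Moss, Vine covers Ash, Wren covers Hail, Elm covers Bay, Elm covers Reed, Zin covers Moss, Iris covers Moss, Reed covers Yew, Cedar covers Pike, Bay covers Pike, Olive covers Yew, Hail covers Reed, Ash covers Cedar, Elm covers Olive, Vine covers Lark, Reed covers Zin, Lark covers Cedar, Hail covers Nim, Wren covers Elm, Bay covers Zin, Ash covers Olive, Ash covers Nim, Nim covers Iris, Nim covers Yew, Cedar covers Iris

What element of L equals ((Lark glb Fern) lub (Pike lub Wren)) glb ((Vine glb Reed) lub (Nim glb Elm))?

Lark ∧ Fern = Lark
Pike ∨ Wren = Wren
Lark ∨ Wren = Fern
Vine ∧ Reed = Yew
Nim ∧ Elm = Yew
Yew ∨ Yew = Yew
Fern ∧ Yew = Yew

Yew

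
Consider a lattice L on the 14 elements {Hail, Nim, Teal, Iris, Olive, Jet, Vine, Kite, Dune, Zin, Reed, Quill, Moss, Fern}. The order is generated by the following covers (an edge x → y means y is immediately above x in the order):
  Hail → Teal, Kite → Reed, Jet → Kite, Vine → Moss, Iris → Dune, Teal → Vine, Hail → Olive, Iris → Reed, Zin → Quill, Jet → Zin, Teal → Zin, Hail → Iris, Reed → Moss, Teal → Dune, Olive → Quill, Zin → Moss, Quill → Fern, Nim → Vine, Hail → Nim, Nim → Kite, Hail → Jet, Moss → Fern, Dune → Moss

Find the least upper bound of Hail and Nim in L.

Common upper bounds of {Hail, Nim}: Fern, Kite, Moss, Nim, Reed, Vine.
The least among these is Nim.

Nim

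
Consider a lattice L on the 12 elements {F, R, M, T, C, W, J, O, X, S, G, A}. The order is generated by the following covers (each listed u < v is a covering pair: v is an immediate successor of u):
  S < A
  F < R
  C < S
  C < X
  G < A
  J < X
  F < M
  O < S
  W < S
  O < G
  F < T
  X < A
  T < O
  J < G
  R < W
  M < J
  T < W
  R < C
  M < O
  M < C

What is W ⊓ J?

F

Common lower bounds of {W, J}: F.
The greatest among these is F.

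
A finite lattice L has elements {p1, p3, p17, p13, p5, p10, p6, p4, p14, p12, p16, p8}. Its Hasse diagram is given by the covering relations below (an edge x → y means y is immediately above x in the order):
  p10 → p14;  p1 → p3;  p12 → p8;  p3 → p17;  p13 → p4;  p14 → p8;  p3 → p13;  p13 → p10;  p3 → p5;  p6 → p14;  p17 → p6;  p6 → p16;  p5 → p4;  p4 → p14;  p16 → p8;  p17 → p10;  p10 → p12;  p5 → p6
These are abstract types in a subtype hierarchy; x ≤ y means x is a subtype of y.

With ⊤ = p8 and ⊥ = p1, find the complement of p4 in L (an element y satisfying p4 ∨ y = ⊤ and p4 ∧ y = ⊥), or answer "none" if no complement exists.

For every candidate y, either p4 ∨ y ≠ p8 or p4 ∧ y ≠ p1; no complement exists.

none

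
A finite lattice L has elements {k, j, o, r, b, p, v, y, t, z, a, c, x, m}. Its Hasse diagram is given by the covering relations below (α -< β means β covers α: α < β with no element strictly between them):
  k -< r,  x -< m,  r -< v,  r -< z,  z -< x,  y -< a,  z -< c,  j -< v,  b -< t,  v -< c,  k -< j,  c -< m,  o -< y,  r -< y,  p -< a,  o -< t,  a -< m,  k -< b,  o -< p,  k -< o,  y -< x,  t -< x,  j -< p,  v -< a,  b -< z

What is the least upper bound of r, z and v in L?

Common upper bounds of {r, z, v}: c, m.
The least among these is c.

c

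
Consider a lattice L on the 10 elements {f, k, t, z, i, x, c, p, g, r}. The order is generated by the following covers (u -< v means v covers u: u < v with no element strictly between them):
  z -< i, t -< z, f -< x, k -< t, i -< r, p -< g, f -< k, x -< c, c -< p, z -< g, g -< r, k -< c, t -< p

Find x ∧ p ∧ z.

f

Common lower bounds of {x, p, z}: f.
The greatest among these is f.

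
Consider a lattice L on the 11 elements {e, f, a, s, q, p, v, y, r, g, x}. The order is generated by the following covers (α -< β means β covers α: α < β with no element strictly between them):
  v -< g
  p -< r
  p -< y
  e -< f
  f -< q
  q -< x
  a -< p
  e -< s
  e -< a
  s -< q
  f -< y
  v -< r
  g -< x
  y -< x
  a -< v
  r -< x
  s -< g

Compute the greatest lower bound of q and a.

e

Common lower bounds of {q, a}: e.
The greatest among these is e.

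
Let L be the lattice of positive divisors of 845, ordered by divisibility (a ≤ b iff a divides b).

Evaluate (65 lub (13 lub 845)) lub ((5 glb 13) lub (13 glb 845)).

13 ∨ 845 = 845
65 ∨ 845 = 845
5 ∧ 13 = 1
13 ∧ 845 = 13
1 ∨ 13 = 13
845 ∨ 13 = 845

845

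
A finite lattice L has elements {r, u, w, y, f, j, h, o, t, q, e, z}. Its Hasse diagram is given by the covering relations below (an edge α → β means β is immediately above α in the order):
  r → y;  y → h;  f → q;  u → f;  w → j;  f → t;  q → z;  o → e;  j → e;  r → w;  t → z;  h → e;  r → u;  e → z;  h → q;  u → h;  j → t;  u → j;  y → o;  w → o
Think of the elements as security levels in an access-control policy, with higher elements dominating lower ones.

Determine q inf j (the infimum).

Common lower bounds of {q, j}: r, u.
The greatest among these is u.

u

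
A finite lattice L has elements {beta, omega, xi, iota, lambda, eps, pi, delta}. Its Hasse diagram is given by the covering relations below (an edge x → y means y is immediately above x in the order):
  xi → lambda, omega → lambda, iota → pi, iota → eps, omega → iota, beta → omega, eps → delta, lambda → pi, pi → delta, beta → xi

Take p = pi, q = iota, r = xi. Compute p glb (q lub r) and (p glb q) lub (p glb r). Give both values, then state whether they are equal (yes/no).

pi; pi; yes

q lub r = pi, so p glb (q lub r) = pi glb pi = pi.
p glb q = iota and p glb r = xi, so (p glb q) lub (p glb r) = iota lub xi = pi.
Equal: yes.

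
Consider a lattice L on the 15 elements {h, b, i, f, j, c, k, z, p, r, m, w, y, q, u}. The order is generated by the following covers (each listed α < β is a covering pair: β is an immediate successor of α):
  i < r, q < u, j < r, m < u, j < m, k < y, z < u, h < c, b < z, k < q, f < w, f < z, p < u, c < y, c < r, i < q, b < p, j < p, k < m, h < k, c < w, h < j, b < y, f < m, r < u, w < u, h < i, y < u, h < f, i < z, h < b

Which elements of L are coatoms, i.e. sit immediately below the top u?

The coatoms are exactly the elements covered by u: m, p, q, r, w, y, z.

m, p, q, r, w, y, z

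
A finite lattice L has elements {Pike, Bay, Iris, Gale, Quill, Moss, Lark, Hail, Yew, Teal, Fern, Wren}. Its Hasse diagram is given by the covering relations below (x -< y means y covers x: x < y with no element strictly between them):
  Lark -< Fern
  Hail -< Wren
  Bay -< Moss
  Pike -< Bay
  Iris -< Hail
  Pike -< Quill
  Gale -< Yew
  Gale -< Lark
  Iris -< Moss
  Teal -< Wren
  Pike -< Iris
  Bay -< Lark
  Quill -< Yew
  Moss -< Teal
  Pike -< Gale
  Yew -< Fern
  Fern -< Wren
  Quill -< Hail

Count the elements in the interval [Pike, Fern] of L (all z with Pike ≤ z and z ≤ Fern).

The interval [Pike, Fern] = {Bay, Fern, Gale, Lark, Pike, Quill, Yew}, which has 7 elements.

7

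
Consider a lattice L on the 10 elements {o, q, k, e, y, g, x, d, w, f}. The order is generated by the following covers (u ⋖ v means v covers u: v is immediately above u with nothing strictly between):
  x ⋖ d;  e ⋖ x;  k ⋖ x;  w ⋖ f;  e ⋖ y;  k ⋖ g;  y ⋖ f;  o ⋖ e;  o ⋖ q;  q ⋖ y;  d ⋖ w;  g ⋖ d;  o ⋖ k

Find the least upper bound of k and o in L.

k

Common upper bounds of {k, o}: d, f, g, k, w, x.
The least among these is k.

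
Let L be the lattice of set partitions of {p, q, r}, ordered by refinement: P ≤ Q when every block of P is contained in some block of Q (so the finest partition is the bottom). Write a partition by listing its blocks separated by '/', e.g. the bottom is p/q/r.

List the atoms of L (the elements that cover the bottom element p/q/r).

The atoms are exactly the elements that cover p/q/r: p/qr, pq/r, pr/q.

p/qr, pq/r, pr/q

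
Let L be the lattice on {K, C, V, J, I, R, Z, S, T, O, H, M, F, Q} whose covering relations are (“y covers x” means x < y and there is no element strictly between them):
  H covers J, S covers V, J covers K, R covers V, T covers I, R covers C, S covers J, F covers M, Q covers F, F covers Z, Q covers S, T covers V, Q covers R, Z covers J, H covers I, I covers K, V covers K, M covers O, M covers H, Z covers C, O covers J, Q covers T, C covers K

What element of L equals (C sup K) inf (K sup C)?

C

C ∨ K = C
K ∨ C = C
C ∧ C = C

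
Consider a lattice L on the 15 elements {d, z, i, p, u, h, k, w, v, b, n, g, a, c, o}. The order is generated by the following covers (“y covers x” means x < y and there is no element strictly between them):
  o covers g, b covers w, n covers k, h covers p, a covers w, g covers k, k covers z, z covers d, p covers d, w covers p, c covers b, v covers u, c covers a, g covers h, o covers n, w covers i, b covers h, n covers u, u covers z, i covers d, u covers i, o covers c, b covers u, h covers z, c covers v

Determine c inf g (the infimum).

h

Common lower bounds of {c, g}: d, h, p, z.
The greatest among these is h.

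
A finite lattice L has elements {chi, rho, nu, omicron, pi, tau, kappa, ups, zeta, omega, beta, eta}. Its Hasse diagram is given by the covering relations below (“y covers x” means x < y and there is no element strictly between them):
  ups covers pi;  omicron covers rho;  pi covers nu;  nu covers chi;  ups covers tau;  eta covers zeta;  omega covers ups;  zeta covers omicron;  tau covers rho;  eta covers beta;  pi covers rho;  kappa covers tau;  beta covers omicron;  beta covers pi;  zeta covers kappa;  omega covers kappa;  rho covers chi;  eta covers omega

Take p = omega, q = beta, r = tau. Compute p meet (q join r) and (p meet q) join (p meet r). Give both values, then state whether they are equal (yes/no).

q join r = eta, so p meet (q join r) = omega meet eta = omega.
p meet q = pi and p meet r = tau, so (p meet q) join (p meet r) = pi join tau = ups.
Equal: no.

omega; ups; no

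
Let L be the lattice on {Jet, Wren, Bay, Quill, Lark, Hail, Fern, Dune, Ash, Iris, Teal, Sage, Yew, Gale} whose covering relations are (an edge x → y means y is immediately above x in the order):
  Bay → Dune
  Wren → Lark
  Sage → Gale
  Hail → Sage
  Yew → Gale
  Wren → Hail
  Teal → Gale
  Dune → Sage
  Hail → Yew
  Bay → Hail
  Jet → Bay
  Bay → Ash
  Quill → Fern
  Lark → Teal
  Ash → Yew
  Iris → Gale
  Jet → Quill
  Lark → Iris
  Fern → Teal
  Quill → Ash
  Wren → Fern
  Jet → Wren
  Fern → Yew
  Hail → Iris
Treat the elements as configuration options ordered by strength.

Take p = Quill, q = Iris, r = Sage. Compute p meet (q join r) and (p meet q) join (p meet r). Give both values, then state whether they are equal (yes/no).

q join r = Gale, so p meet (q join r) = Quill meet Gale = Quill.
p meet q = Jet and p meet r = Jet, so (p meet q) join (p meet r) = Jet join Jet = Jet.
Equal: no.

Quill; Jet; no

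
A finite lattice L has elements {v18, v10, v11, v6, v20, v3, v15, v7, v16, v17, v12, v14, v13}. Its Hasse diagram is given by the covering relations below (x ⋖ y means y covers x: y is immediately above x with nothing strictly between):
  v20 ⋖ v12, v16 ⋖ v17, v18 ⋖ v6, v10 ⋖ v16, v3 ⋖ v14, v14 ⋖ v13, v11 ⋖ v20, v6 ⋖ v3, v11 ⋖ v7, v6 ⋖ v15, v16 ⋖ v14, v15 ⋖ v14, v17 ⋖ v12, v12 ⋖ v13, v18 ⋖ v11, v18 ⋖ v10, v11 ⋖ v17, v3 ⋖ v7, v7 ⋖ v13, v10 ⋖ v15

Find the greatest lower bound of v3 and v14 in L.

v3

Common lower bounds of {v3, v14}: v18, v3, v6.
The greatest among these is v3.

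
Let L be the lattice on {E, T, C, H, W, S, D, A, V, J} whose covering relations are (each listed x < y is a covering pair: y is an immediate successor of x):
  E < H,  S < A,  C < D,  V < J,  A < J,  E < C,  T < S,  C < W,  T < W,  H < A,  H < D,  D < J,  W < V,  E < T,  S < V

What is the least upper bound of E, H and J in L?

Common upper bounds of {E, H, J}: J.
The least among these is J.

J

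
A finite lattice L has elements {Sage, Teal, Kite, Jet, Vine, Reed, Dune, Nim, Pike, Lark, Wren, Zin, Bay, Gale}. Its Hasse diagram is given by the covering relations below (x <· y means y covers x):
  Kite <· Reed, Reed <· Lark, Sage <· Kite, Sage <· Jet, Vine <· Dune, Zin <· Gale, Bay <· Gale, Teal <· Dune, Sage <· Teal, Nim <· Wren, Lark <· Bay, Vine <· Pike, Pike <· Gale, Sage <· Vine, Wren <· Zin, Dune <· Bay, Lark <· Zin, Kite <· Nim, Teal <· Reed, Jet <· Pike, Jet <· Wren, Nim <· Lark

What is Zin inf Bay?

Common lower bounds of {Zin, Bay}: Kite, Lark, Nim, Reed, Sage, Teal.
The greatest among these is Lark.

Lark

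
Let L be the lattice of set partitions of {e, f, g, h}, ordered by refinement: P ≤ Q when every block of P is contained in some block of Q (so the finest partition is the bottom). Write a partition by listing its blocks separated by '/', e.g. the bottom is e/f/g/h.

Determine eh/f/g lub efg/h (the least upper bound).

efgh

The join of eh/f/g and efg/h merges any blocks that overlap across the partitions, giving efgh.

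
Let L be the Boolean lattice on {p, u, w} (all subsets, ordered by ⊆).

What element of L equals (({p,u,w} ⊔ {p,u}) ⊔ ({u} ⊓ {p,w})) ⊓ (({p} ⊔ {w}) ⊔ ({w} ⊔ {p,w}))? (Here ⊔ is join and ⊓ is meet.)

{p,u,w} ∨ {p,u} = {p,u,w}
{u} ∧ {p,w} = {}
{p,u,w} ∨ {} = {p,u,w}
{p} ∨ {w} = {p,w}
{w} ∨ {p,w} = {p,w}
{p,w} ∨ {p,w} = {p,w}
{p,u,w} ∧ {p,w} = {p,w}

{p,w}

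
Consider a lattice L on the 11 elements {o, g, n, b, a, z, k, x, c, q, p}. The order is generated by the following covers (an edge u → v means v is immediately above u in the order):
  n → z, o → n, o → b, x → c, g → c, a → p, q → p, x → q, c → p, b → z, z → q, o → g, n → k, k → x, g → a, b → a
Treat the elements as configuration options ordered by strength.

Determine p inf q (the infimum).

Common lower bounds of {p, q}: b, k, n, o, q, x, z.
The greatest among these is q.

q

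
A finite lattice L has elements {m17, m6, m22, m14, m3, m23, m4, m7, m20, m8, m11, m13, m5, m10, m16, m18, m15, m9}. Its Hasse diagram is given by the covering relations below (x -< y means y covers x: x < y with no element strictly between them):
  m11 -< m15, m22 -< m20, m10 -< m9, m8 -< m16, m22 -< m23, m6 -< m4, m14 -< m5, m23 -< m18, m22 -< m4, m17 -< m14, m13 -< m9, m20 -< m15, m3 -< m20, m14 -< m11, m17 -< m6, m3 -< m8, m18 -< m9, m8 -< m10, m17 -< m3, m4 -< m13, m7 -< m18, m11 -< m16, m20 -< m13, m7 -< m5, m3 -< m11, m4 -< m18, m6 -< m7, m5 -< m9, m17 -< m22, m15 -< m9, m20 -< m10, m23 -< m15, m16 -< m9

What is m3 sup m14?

Common upper bounds of {m3, m14}: m11, m15, m16, m9.
The least among these is m11.

m11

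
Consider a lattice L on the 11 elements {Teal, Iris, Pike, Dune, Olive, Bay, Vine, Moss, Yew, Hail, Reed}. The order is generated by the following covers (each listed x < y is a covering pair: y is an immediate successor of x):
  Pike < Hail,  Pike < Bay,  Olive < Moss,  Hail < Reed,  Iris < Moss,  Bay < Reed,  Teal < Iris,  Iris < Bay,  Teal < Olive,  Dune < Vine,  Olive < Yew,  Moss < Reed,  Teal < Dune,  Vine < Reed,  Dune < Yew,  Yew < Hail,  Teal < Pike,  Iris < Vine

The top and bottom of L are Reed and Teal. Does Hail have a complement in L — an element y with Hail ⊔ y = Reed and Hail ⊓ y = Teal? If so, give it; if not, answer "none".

Need y with Hail ∨ y = Reed and Hail ∧ y = Teal.
Checking each element gives: Iris.

Iris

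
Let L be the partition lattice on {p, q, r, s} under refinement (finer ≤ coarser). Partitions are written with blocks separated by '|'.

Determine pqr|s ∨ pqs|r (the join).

Common upper bounds of {pqr|s, pqs|r}: pqrs.
The least among these is pqrs.

pqrs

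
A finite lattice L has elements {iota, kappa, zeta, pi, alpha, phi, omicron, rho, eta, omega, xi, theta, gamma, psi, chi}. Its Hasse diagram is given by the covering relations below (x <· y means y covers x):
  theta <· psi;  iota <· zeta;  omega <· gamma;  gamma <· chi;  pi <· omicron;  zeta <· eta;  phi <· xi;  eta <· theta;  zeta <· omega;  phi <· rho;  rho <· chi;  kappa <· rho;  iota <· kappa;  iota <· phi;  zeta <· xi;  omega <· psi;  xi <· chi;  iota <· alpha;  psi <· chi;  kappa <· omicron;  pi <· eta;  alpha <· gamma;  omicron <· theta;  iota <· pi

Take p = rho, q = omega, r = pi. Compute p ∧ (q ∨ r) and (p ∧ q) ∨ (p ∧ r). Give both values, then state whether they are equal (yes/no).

q ∨ r = psi, so p ∧ (q ∨ r) = rho ∧ psi = kappa.
p ∧ q = iota and p ∧ r = iota, so (p ∧ q) ∨ (p ∧ r) = iota ∨ iota = iota.
Equal: no.

kappa; iota; no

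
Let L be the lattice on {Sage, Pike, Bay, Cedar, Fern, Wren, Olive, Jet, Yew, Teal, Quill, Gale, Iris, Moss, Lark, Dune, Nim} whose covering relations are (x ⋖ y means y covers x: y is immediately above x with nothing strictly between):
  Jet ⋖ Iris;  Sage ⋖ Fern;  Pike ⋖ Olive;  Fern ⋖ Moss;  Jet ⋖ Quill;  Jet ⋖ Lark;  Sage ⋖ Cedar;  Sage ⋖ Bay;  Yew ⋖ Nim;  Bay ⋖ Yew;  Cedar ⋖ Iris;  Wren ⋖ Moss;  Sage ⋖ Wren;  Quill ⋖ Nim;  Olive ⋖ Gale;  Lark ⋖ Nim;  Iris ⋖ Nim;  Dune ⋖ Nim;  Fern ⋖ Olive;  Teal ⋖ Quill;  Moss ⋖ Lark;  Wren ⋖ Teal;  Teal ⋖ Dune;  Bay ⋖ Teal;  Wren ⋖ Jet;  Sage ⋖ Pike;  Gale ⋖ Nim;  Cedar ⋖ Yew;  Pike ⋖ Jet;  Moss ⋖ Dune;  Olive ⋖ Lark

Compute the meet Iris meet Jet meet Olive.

Pike

Common lower bounds of {Iris, Jet, Olive}: Pike, Sage.
The greatest among these is Pike.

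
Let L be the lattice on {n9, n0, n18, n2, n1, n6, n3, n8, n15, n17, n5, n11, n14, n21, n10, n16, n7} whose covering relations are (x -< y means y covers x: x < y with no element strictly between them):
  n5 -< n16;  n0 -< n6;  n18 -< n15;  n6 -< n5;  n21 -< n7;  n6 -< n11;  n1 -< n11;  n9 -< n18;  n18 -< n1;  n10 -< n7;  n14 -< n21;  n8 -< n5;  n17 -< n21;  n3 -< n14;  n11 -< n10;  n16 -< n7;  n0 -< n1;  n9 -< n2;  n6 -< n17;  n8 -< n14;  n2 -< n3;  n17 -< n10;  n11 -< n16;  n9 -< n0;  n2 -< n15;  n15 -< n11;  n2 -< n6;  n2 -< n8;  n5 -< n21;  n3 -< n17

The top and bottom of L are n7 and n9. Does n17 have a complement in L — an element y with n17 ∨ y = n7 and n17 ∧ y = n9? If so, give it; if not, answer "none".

none

For every candidate y, either n17 ∨ y ≠ n7 or n17 ∧ y ≠ n9; no complement exists.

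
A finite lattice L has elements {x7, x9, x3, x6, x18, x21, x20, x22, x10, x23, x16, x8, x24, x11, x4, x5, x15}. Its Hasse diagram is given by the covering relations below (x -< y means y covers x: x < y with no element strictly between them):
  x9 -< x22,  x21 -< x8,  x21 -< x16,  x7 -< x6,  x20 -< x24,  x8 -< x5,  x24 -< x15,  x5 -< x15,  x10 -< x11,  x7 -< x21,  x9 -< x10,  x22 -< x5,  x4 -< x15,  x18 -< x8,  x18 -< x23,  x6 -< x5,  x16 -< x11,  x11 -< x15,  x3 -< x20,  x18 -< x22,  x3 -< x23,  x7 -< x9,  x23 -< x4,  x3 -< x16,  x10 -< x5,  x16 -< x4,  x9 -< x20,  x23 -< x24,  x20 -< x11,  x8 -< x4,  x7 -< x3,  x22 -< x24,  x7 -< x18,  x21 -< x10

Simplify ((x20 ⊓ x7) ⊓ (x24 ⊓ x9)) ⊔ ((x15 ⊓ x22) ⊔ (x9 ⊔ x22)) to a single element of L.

x20 ∧ x7 = x7
x24 ∧ x9 = x9
x7 ∧ x9 = x7
x15 ∧ x22 = x22
x9 ∨ x22 = x22
x22 ∨ x22 = x22
x7 ∨ x22 = x22

x22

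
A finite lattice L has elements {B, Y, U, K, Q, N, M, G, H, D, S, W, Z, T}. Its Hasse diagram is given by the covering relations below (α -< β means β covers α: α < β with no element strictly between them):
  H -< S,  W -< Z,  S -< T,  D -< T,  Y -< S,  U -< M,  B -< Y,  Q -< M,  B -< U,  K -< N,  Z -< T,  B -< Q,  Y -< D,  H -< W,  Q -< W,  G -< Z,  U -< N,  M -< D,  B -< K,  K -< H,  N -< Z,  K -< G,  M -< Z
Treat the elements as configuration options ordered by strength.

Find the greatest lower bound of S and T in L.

Common lower bounds of {S, T}: B, H, K, S, Y.
The greatest among these is S.

S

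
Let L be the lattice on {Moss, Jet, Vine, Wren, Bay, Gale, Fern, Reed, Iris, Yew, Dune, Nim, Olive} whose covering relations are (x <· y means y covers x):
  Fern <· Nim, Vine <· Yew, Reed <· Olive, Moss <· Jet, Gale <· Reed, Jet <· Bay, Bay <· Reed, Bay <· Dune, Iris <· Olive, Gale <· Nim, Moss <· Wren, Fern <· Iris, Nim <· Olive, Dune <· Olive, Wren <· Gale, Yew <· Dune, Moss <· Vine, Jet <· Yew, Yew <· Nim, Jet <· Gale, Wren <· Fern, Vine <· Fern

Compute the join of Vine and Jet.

Yew

Common upper bounds of {Vine, Jet}: Dune, Nim, Olive, Yew.
The least among these is Yew.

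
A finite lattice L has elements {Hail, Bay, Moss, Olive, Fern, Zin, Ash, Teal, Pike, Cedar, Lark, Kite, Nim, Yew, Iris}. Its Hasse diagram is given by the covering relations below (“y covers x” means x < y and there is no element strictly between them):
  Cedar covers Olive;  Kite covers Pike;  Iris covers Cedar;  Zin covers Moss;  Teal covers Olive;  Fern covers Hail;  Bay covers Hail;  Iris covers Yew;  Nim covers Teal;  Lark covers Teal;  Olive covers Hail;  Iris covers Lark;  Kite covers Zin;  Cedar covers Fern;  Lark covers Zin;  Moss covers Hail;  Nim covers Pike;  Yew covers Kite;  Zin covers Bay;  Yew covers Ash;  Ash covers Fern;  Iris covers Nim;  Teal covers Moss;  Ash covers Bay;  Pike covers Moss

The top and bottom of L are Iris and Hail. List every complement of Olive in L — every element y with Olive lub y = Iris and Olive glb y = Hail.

Ash, Kite, Yew

Need y with Olive ∨ y = Iris and Olive ∧ y = Hail.
Checking each element gives: Ash, Kite, Yew.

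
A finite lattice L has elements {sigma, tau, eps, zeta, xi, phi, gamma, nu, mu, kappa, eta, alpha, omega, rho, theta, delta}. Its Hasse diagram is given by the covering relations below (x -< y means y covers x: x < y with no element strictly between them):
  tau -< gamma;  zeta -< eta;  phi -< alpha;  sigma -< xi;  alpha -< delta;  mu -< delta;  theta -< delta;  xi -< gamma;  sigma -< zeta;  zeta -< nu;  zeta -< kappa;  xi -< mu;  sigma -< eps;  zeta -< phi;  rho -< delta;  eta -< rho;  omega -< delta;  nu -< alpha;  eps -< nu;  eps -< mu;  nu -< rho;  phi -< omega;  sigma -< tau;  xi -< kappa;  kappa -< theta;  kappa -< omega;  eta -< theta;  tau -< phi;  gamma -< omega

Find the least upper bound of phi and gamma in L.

omega

Common upper bounds of {phi, gamma}: delta, omega.
The least among these is omega.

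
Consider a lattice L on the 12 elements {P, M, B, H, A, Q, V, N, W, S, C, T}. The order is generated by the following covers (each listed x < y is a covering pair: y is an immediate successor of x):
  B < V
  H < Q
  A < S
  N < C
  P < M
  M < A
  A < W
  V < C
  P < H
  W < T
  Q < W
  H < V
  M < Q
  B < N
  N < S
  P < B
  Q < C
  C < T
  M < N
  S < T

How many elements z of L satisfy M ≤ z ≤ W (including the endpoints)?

4

The interval [M, W] = {A, M, Q, W}, which has 4 elements.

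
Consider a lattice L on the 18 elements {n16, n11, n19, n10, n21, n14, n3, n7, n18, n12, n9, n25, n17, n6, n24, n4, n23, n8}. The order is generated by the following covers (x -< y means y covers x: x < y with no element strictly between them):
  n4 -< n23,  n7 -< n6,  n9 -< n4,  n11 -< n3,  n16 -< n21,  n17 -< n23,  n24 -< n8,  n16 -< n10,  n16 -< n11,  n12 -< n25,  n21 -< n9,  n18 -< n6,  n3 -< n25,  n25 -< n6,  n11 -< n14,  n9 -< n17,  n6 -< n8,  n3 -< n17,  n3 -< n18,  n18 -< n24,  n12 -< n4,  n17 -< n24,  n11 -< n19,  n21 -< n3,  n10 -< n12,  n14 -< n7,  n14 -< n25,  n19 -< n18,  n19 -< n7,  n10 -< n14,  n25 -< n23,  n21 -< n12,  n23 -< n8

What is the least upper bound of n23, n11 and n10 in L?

Common upper bounds of {n23, n11, n10}: n23, n8.
The least among these is n23.

n23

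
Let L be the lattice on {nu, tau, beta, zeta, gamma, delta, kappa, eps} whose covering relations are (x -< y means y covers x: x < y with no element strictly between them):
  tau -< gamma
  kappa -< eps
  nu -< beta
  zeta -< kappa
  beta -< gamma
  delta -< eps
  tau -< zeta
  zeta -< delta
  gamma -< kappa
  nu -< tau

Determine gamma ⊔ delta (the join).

Common upper bounds of {gamma, delta}: eps.
The least among these is eps.

eps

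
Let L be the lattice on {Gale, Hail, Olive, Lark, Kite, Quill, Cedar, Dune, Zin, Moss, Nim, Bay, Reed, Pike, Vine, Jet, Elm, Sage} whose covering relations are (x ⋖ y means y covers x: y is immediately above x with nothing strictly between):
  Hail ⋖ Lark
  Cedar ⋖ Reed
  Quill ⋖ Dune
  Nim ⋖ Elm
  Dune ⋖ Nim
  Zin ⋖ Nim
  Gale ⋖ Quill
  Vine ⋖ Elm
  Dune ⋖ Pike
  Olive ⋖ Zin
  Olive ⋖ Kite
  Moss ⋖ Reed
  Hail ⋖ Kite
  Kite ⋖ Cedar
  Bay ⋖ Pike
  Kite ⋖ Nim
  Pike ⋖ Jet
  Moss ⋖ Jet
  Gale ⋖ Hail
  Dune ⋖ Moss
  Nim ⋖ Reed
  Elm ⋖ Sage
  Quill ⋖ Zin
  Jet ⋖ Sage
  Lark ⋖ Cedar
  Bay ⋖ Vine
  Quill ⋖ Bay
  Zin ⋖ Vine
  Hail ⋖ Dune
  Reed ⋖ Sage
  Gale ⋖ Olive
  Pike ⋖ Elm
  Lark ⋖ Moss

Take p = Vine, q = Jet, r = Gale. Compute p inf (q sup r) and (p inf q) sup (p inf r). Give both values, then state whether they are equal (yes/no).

Bay; Bay; yes

q sup r = Jet, so p inf (q sup r) = Vine inf Jet = Bay.
p inf q = Bay and p inf r = Gale, so (p inf q) sup (p inf r) = Bay sup Gale = Bay.
Equal: yes.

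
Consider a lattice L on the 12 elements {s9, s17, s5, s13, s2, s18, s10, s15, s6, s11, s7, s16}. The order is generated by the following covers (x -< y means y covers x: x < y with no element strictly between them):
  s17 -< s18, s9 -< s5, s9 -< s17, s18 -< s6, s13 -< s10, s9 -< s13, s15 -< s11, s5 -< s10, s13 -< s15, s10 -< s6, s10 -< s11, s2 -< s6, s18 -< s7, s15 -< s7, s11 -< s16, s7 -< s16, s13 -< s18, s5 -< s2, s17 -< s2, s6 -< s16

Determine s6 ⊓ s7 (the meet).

s18

Common lower bounds of {s6, s7}: s13, s17, s18, s9.
The greatest among these is s18.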